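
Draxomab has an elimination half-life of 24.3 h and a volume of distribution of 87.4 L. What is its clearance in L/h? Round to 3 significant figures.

2.49 L/h

k = ln 2 / t½ = ln 2 / 24.3 = 0.02852 h⁻¹
CL = k · V = 0.02852 × 87.4 ≈ 2.49 L/h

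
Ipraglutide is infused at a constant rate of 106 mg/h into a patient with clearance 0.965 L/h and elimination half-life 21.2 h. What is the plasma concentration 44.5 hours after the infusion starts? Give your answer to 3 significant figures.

Css = rate / CL = 106 / 0.965 = 109.8 mg/L
k = ln 2 / 21.2 = 0.03270 h⁻¹
C(t) = Css (1 − e^(−kt)) = 109.8 × (1 − e^(−1.455)) = 109.8 × 0.7666 ≈ 84.2 mg/L

84.2 mg/L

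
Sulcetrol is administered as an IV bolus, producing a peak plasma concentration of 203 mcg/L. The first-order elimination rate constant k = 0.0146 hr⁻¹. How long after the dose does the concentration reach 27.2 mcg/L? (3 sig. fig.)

C(t) = C₀ e^(−kt)  ⇒  t = ln(C₀/C) / k
t = ln(203/27.2) / 0.01460 = 2.010 / 0.01460 ≈ 138 hours

138 hours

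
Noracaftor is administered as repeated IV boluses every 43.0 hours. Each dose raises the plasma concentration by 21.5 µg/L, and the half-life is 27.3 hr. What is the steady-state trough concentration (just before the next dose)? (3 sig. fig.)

k = ln 2 / 27.3 = 0.02539 hr⁻¹
Fraction remaining after one interval: e^(−kτ) = e^(−0.02539 × 43.0) = 0.3356
R = 1 / (1 − 0.3356) = 1.505
Css,max = 21.5 × 1.505 = 32.36 µg/L
Css,min = Css,max × e^(−kτ) = 32.36 × 0.3356 ≈ 10.9 µg/L

10.9 µg/L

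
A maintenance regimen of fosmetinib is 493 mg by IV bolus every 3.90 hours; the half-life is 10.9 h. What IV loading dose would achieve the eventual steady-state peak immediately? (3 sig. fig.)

2240 mg

k = ln 2 / 10.9 = 0.06359 h⁻¹
Accumulation ratio R = 1 / (1 − e^(−kτ)) = 1 / (1 − e^(−0.06359×3.90)) = 1 / (1 − 0.7804) = 4.553
Loading dose = maintenance dose × R = 493 × 4.553 ≈ 2240 mg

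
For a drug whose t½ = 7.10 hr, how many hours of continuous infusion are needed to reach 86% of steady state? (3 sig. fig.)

k = ln 2 / 7.10 = 0.09763 hr⁻¹
f = 1 − e^(−kt)  ⇒  t = −ln(1 − f) / k
t = −ln(1 − 0.86) / 0.09763 = 1.966 / 0.09763 ≈ 20.1 hours

20.1 hours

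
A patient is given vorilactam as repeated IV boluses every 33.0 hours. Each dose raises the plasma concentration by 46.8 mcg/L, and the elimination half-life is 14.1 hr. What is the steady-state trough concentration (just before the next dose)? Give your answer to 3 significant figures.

11.5 mcg/L

k = ln 2 / 14.1 = 0.04916 hr⁻¹
Fraction remaining after one interval: e^(−kτ) = e^(−0.04916 × 33.0) = 0.1975
R = 1 / (1 − 0.1975) = 1.246
Css,max = 46.8 × 1.246 = 58.31 mcg/L
Css,min = Css,max × e^(−kτ) = 58.31 × 0.1975 ≈ 11.5 mcg/L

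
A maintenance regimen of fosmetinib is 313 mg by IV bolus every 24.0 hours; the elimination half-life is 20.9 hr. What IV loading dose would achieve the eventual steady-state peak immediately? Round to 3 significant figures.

k = ln 2 / 20.9 = 0.03316 hr⁻¹
Accumulation ratio R = 1 / (1 − e^(−kτ)) = 1 / (1 − e^(−0.03316×24.0)) = 1 / (1 − 0.4511) = 1.822
Loading dose = maintenance dose × R = 313 × 1.822 ≈ 570 mg

570 mg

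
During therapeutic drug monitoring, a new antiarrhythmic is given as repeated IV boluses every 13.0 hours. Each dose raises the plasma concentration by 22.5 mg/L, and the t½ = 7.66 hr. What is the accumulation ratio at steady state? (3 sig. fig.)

k = ln 2 / 7.66 = 0.09049 hr⁻¹
Fraction remaining after one interval: e^(−kτ) = e^(−0.09049 × 13.0) = 0.3084
R = 1 / (1 − 0.3084) = 1 / 0.6916 ≈ 1.45

1.45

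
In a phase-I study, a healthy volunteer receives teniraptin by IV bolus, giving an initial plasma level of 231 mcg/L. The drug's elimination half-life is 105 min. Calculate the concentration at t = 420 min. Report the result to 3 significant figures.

k = ln 2 / 105 = 0.006601 min⁻¹
420 min is 4.000 half-lives, so C = 231 × (1/2)^4.000 = 231 × 0.06250 ≈ 14.4 mcg/L

14.4 mcg/L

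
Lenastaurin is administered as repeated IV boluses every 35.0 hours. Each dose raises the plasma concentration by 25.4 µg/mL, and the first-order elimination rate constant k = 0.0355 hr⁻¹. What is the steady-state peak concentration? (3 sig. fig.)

Fraction remaining after one interval: e^(−kτ) = e^(−0.03550 × 35.0) = 0.2887
R = 1 / (1 − 0.2887) = 1.406
Css,max = 25.4 × 1.406 ≈ 35.7 µg/mL

35.7 µg/mL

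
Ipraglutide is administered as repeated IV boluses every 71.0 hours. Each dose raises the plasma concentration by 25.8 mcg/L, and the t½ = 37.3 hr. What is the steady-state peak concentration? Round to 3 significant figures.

35.2 mcg/L

k = ln 2 / 37.3 = 0.01858 hr⁻¹
Fraction remaining after one interval: e^(−kτ) = e^(−0.01858 × 71.0) = 0.2673
R = 1 / (1 − 0.2673) = 1.365
Css,max = 25.8 × 1.365 ≈ 35.2 mcg/L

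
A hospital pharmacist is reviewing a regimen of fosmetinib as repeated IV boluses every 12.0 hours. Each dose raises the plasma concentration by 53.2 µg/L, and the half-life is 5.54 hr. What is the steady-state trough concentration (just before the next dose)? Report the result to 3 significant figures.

15.3 µg/L

k = ln 2 / 5.54 = 0.1251 hr⁻¹
Fraction remaining after one interval: e^(−kτ) = e^(−0.1251 × 12.0) = 0.2228
R = 1 / (1 − 0.2228) = 1.287
Css,max = 53.2 × 1.287 = 68.45 µg/L
Css,min = Css,max × e^(−kτ) = 68.45 × 0.2228 ≈ 15.3 µg/L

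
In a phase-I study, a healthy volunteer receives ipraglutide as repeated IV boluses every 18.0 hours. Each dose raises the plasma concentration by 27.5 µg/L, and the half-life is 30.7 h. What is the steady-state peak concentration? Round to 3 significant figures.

82.3 µg/L

k = ln 2 / 30.7 = 0.02258 h⁻¹
Fraction remaining after one interval: e^(−kτ) = e^(−0.02258 × 18.0) = 0.6660
R = 1 / (1 − 0.6660) = 2.994
Css,max = 27.5 × 2.994 ≈ 82.3 µg/L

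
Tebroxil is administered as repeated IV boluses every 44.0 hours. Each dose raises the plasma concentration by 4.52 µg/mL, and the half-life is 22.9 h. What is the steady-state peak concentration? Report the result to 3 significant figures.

k = ln 2 / 22.9 = 0.03027 h⁻¹
Fraction remaining after one interval: e^(−kτ) = e^(−0.03027 × 44.0) = 0.2640
R = 1 / (1 − 0.2640) = 1.359
Css,max = 4.52 × 1.359 ≈ 6.14 µg/mL

6.14 µg/mL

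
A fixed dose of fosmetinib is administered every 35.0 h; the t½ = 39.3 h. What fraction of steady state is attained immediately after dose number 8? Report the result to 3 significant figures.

k = ln 2 / 39.3 = 0.01764 h⁻¹
f_n = 1 − e^(−nkτ) = 1 − e^(−8 × 0.01764 × 35.0) = 1 − e^(−4.938) = 1 − 0.007166 ≈ 0.993

0.993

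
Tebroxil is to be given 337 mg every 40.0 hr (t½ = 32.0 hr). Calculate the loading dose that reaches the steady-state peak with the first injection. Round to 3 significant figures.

581 mg

k = ln 2 / 32.0 = 0.02166 hr⁻¹
Accumulation ratio R = 1 / (1 − e^(−kτ)) = 1 / (1 − e^(−0.02166×40.0)) = 1 / (1 − 0.4204) = 1.725
Loading dose = maintenance dose × R = 337 × 1.725 ≈ 581 mg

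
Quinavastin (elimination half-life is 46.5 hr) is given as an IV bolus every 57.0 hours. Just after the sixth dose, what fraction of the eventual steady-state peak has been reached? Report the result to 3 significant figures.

0.994

k = ln 2 / 46.5 = 0.01491 hr⁻¹
f_n = 1 − e^(−nkτ) = 1 − e^(−6 × 0.01491 × 57.0) = 1 − e^(−5.098) = 1 − 0.006109 ≈ 0.994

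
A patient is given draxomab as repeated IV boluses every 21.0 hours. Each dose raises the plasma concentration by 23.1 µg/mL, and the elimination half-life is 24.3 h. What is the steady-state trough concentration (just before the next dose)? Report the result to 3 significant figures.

28.2 µg/mL

k = ln 2 / 24.3 = 0.02852 h⁻¹
Fraction remaining after one interval: e^(−kτ) = e^(−0.02852 × 21.0) = 0.5494
R = 1 / (1 − 0.5494) = 2.219
Css,max = 23.1 × 2.219 = 51.26 µg/mL
Css,min = Css,max × e^(−kτ) = 51.26 × 0.5494 ≈ 28.2 µg/mL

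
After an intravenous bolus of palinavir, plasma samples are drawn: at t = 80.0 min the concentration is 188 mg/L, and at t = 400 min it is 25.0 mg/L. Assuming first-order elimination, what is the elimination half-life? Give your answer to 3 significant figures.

k = ln(C₁/C₂) / (t₂ − t₁) = ln(188/25.0) / (400 − 80.0)
  = 2.018 / 320.0 = 0.006305 min⁻¹
t½ = ln 2 / k = ln 2 / 0.006305 ≈ 110 minutes

110 minutes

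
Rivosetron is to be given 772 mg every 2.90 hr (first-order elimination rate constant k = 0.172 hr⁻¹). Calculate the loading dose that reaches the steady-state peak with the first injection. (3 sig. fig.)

Accumulation ratio R = 1 / (1 − e^(−kτ)) = 1 / (1 − e^(−0.1720×2.90)) = 1 / (1 − 0.6073) = 2.546
Loading dose = maintenance dose × R = 772 × 2.546 ≈ 1970 mg

1970 mg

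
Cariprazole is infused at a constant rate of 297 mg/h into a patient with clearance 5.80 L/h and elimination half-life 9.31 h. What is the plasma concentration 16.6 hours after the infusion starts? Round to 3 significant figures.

Css = rate / CL = 297 / 5.80 = 51.21 mg/L
k = ln 2 / 9.31 = 0.07445 h⁻¹
C(t) = Css (1 − e^(−kt)) = 51.21 × (1 − e^(−1.236)) = 51.21 × 0.7094 ≈ 36.3 mg/L

36.3 mg/L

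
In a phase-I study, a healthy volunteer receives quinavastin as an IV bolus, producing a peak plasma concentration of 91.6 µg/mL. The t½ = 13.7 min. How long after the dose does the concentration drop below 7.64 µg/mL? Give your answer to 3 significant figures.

k = ln 2 / 13.7 = 0.05059 min⁻¹
C(t) = C₀ e^(−kt)  ⇒  t = ln(C₀/C) / k
t = ln(91.6/7.64) / 0.05059 = 2.484 / 0.05059 ≈ 49.1 minutes

49.1 minutes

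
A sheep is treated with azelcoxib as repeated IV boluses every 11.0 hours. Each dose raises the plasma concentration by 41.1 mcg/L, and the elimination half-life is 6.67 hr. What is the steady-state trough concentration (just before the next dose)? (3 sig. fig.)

19.2 mcg/L

k = ln 2 / 6.67 = 0.1039 hr⁻¹
Fraction remaining after one interval: e^(−kτ) = e^(−0.1039 × 11.0) = 0.3188
R = 1 / (1 − 0.3188) = 1.468
Css,max = 41.1 × 1.468 = 60.34 mcg/L
Css,min = Css,max × e^(−kτ) = 60.34 × 0.3188 ≈ 19.2 mcg/L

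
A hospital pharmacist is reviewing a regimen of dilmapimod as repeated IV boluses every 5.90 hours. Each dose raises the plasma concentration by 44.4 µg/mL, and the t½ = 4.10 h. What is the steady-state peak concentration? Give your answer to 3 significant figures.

k = ln 2 / 4.10 = 0.1691 h⁻¹
Fraction remaining after one interval: e^(−kτ) = e^(−0.1691 × 5.90) = 0.3688
R = 1 / (1 − 0.3688) = 1.584
Css,max = 44.4 × 1.584 ≈ 70.3 µg/mL

70.3 µg/mL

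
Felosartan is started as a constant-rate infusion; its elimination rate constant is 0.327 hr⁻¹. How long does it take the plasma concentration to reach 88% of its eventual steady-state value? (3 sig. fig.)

f = 1 − e^(−kt)  ⇒  t = −ln(1 − f) / k
t = −ln(1 − 0.88) / 0.3270 = 2.120 / 0.3270 ≈ 6.48 hours

6.48 hours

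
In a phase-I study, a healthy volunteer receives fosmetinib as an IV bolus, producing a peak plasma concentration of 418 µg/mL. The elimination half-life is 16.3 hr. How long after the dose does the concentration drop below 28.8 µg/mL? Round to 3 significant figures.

62.9 hours

k = ln 2 / 16.3 = 0.04252 hr⁻¹
C(t) = C₀ e^(−kt)  ⇒  t = ln(C₀/C) / k
t = ln(418/28.8) / 0.04252 = 2.675 / 0.04252 ≈ 62.9 hours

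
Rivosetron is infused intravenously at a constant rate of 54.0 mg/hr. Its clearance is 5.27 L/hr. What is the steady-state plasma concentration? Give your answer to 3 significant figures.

10.2 µg/mL

Css = infusion rate / CL = 54.0 / 5.27 ≈ 10.2 µg/mL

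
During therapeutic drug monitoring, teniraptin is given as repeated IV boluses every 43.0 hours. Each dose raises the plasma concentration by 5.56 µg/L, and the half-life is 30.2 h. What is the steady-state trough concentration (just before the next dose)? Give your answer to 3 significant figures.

k = ln 2 / 30.2 = 0.02295 h⁻¹
Fraction remaining after one interval: e^(−kτ) = e^(−0.02295 × 43.0) = 0.3727
R = 1 / (1 − 0.3727) = 1.594
Css,max = 5.56 × 1.594 = 8.864 µg/L
Css,min = Css,max × e^(−kτ) = 8.864 × 0.3727 ≈ 3.30 µg/L

3.30 µg/L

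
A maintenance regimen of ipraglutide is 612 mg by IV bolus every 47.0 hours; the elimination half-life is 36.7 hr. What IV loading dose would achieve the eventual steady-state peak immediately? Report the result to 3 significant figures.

1040 mg

k = ln 2 / 36.7 = 0.01889 hr⁻¹
Accumulation ratio R = 1 / (1 − e^(−kτ)) = 1 / (1 − e^(−0.01889×47.0)) = 1 / (1 − 0.4116) = 1.700
Loading dose = maintenance dose × R = 612 × 1.700 ≈ 1040 mg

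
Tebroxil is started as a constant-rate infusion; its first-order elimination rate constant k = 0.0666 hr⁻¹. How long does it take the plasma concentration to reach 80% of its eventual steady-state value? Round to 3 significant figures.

f = 1 − e^(−kt)  ⇒  t = −ln(1 − f) / k
t = −ln(1 − 0.8) / 0.06660 = 1.609 / 0.06660 ≈ 24.2 hours

24.2 hours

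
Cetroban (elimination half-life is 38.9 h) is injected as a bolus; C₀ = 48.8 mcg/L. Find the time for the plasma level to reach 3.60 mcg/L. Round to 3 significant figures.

k = ln 2 / 38.9 = 0.01782 h⁻¹
C(t) = C₀ e^(−kt)  ⇒  t = ln(C₀/C) / k
t = ln(48.8/3.60) / 0.01782 = 2.607 / 0.01782 ≈ 146 hours

146 hours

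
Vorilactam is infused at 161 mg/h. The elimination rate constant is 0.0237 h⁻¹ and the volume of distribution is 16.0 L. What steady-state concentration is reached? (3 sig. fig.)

425 µg/mL

CL = k · V = 0.0237 × 16.0 = 0.3792 L/h
Css = rate / CL = 161 / 0.3792 ≈ 425 µg/mL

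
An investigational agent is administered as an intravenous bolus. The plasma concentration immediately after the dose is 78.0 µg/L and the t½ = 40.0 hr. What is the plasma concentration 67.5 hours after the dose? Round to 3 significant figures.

24.2 µg/L

k = ln 2 / 40.0 = 0.01733 hr⁻¹
67.5 hr is 1.688 half-lives, so C = 78.0 × (1/2)^1.688 = 78.0 × 0.3105 ≈ 24.2 µg/L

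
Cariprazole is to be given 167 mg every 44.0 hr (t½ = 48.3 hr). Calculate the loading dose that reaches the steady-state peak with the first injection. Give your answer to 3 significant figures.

k = ln 2 / 48.3 = 0.01435 hr⁻¹
Accumulation ratio R = 1 / (1 − e^(−kτ)) = 1 / (1 − e^(−0.01435×44.0)) = 1 / (1 − 0.5318) = 2.136
Loading dose = maintenance dose × R = 167 × 2.136 ≈ 357 mg

357 mg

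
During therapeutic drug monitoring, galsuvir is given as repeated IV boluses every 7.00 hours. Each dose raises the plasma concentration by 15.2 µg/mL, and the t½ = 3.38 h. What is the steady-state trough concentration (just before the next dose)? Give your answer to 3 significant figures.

4.75 µg/mL

k = ln 2 / 3.38 = 0.2051 h⁻¹
Fraction remaining after one interval: e^(−kτ) = e^(−0.2051 × 7.00) = 0.2380
R = 1 / (1 − 0.2380) = 1.312
Css,max = 15.2 × 1.312 = 19.95 µg/mL
Css,min = Css,max × e^(−kτ) = 19.95 × 0.2380 ≈ 4.75 µg/mL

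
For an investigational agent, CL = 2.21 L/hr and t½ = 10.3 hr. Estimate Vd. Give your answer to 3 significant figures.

k = ln 2 / t½ = ln 2 / 10.3 = 0.06730 hr⁻¹
V = CL / k = 2.21 / 0.06730 ≈ 32.8 L

32.8 L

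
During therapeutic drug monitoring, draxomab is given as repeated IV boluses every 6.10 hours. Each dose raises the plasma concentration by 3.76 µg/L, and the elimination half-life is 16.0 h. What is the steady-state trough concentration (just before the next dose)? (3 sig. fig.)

12.4 µg/L

k = ln 2 / 16.0 = 0.04332 h⁻¹
Fraction remaining after one interval: e^(−kτ) = e^(−0.04332 × 6.10) = 0.7678
R = 1 / (1 − 0.7678) = 4.306
Css,max = 3.76 × 4.306 = 16.19 µg/L
Css,min = Css,max × e^(−kτ) = 16.19 × 0.7678 ≈ 12.4 µg/L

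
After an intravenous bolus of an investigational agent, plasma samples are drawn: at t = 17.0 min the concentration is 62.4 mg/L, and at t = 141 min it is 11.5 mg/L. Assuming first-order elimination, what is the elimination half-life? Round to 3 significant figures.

k = ln(C₁/C₂) / (t₂ − t₁) = ln(62.4/11.5) / (141 − 17.0)
  = 1.691 / 124.0 = 0.01364 min⁻¹
t½ = ln 2 / k = ln 2 / 0.01364 ≈ 50.8 minutes

50.8 minutes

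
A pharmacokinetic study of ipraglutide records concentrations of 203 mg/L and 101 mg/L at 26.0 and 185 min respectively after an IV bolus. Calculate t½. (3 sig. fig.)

k = ln(C₁/C₂) / (t₂ − t₁) = ln(203/101) / (185 − 26.0)
  = 0.6981 / 159.0 = 0.004390 min⁻¹
t½ = ln 2 / k = ln 2 / 0.004390 ≈ 158 minutes

158 minutes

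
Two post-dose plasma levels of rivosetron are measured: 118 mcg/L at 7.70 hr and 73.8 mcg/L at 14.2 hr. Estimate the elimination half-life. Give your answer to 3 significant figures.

k = ln(C₁/C₂) / (t₂ − t₁) = ln(118/73.8) / (14.2 − 7.70)
  = 0.4693 / 6.500 = 0.07220 hr⁻¹
t½ = ln 2 / k = ln 2 / 0.07220 ≈ 9.60 hours

9.60 hours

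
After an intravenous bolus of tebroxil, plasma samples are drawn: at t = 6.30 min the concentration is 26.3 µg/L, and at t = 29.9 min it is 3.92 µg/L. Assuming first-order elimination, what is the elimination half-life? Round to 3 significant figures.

8.59 minutes

k = ln(C₁/C₂) / (t₂ − t₁) = ln(26.3/3.92) / (29.9 − 6.30)
  = 1.903 / 23.60 = 0.08066 min⁻¹
t½ = ln 2 / k = ln 2 / 0.08066 ≈ 8.59 minutes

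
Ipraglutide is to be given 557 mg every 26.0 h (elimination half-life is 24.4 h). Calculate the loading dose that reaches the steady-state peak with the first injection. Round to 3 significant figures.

k = ln 2 / 24.4 = 0.02841 h⁻¹
Accumulation ratio R = 1 / (1 − e^(−kτ)) = 1 / (1 − e^(−0.02841×26.0)) = 1 / (1 − 0.4778) = 1.915
Loading dose = maintenance dose × R = 557 × 1.915 ≈ 1070 mg

1070 mg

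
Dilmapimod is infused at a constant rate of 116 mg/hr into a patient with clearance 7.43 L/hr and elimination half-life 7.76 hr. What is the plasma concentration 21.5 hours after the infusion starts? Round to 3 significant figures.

Css = rate / CL = 116 / 7.43 = 15.61 mg/L
k = ln 2 / 7.76 = 0.08932 hr⁻¹
C(t) = Css (1 − e^(−kt)) = 15.61 × (1 − e^(−1.920)) = 15.61 × 0.8535 ≈ 13.3 mg/L

13.3 mg/L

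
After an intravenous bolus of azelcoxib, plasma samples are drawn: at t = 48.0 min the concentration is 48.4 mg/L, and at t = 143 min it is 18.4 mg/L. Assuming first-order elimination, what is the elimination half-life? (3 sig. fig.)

k = ln(C₁/C₂) / (t₂ − t₁) = ln(48.4/18.4) / (143 − 48.0)
  = 0.9671 / 95.00 = 0.01018 min⁻¹
t½ = ln 2 / k = ln 2 / 0.01018 ≈ 68.1 minutes

68.1 minutes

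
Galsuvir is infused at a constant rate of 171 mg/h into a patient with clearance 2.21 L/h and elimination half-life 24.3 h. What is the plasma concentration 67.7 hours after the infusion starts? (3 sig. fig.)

Css = rate / CL = 171 / 2.21 = 77.38 µg/mL
k = ln 2 / 24.3 = 0.02852 h⁻¹
C(t) = Css (1 − e^(−kt)) = 77.38 × (1 − e^(−1.931)) = 77.38 × 0.8550 ≈ 66.2 µg/mL

66.2 µg/mL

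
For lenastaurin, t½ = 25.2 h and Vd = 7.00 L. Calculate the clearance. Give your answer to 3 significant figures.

k = ln 2 / t½ = ln 2 / 25.2 = 0.02751 h⁻¹
CL = k · V = 0.02751 × 7.00 ≈ 0.193 L/h

0.193 L/h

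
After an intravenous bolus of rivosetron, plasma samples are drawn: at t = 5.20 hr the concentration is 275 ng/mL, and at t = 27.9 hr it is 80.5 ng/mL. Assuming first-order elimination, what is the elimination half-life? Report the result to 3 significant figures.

12.8 hours

k = ln(C₁/C₂) / (t₂ − t₁) = ln(275/80.5) / (27.9 − 5.20)
  = 1.229 / 22.70 = 0.05412 hr⁻¹
t½ = ln 2 / k = ln 2 / 0.05412 ≈ 12.8 hours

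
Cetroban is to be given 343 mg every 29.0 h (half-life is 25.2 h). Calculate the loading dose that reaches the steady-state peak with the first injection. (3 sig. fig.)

k = ln 2 / 25.2 = 0.02751 h⁻¹
Accumulation ratio R = 1 / (1 − e^(−kτ)) = 1 / (1 − e^(−0.02751×29.0)) = 1 / (1 − 0.4504) = 1.819
Loading dose = maintenance dose × R = 343 × 1.819 ≈ 624 mg

624 mg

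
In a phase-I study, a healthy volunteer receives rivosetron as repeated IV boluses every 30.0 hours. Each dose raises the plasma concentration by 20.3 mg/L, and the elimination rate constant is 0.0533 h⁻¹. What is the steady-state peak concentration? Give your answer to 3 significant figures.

Fraction remaining after one interval: e^(−kτ) = e^(−0.05330 × 30.0) = 0.2021
R = 1 / (1 − 0.2021) = 1.253
Css,max = 20.3 × 1.253 ≈ 25.4 mg/L

25.4 mg/L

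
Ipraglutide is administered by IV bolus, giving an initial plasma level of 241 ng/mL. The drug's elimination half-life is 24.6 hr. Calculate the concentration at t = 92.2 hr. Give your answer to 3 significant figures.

k = ln 2 / 24.6 = 0.02818 hr⁻¹
92.2 hr is 3.748 half-lives, so C = 241 × (1/2)^3.748 = 241 × 0.07443 ≈ 17.9 ng/mL

17.9 ng/mL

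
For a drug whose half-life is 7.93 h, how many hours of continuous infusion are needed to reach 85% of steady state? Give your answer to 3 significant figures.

21.7 hours

k = ln 2 / 7.93 = 0.08741 h⁻¹
f = 1 − e^(−kt)  ⇒  t = −ln(1 − f) / k
t = −ln(1 − 0.85) / 0.08741 = 1.897 / 0.08741 ≈ 21.7 hours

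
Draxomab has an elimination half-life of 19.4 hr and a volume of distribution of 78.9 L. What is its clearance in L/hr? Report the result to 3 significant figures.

2.82 L/hr

k = ln 2 / t½ = ln 2 / 19.4 = 0.03573 hr⁻¹
CL = k · V = 0.03573 × 78.9 ≈ 2.82 L/hr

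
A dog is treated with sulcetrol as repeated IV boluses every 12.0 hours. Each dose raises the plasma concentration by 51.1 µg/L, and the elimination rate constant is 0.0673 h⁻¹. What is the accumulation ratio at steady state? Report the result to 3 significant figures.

1.80

Fraction remaining after one interval: e^(−kτ) = e^(−0.06730 × 12.0) = 0.4459
R = 1 / (1 − 0.4459) = 1 / 0.5541 ≈ 1.80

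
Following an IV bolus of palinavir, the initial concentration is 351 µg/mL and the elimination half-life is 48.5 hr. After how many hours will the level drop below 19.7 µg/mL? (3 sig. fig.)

202 hours

k = ln 2 / 48.5 = 0.01429 hr⁻¹
C(t) = C₀ e^(−kt)  ⇒  t = ln(C₀/C) / k
t = ln(351/19.7) / 0.01429 = 2.880 / 0.01429 ≈ 202 hours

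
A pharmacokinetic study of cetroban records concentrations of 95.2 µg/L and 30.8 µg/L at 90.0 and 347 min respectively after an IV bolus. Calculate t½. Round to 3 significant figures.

158 minutes

k = ln(C₁/C₂) / (t₂ − t₁) = ln(95.2/30.8) / (347 − 90.0)
  = 1.128 / 257.0 = 0.004391 min⁻¹
t½ = ln 2 / k = ln 2 / 0.004391 ≈ 158 minutes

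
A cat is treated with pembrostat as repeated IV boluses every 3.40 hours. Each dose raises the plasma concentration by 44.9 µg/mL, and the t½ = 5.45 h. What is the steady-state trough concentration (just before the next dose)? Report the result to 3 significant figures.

83.0 µg/mL

k = ln 2 / 5.45 = 0.1272 h⁻¹
Fraction remaining after one interval: e^(−kτ) = e^(−0.1272 × 3.40) = 0.6489
R = 1 / (1 − 0.6489) = 2.848
Css,max = 44.9 × 2.848 = 127.9 µg/mL
Css,min = Css,max × e^(−kτ) = 127.9 × 0.6489 ≈ 83.0 µg/mL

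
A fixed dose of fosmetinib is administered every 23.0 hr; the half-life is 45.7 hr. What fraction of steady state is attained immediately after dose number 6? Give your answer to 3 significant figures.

0.877

k = ln 2 / 45.7 = 0.01517 hr⁻¹
f_n = 1 − e^(−nkτ) = 1 − e^(−6 × 0.01517 × 23.0) = 1 − e^(−2.093) = 1 − 0.1233 ≈ 0.877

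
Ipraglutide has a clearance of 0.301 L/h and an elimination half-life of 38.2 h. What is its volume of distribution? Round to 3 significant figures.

16.6 L

k = ln 2 / t½ = ln 2 / 38.2 = 0.01815 h⁻¹
V = CL / k = 0.301 / 0.01815 ≈ 16.6 L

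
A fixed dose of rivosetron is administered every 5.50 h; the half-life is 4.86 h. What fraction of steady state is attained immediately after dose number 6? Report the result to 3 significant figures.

0.991

k = ln 2 / 4.86 = 0.1426 h⁻¹
f_n = 1 − e^(−nkτ) = 1 − e^(−6 × 0.1426 × 5.50) = 1 − e^(−4.707) = 1 − 0.009036 ≈ 0.991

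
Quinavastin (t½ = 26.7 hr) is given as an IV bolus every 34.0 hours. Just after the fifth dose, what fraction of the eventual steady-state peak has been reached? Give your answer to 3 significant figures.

0.988

k = ln 2 / 26.7 = 0.02596 hr⁻¹
f_n = 1 − e^(−nkτ) = 1 − e^(−5 × 0.02596 × 34.0) = 1 − e^(−4.413) = 1 − 0.01212 ≈ 0.988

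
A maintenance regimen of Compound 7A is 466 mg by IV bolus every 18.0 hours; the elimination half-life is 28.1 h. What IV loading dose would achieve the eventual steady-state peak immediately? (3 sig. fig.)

k = ln 2 / 28.1 = 0.02467 h⁻¹
Accumulation ratio R = 1 / (1 − e^(−kτ)) = 1 / (1 − e^(−0.02467×18.0)) = 1 / (1 − 0.6415) = 2.789
Loading dose = maintenance dose × R = 466 × 2.789 ≈ 1300 mg

1300 mg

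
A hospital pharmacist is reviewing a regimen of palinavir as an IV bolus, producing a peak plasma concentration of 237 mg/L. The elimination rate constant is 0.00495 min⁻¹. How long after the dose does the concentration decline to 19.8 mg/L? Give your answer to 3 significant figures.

501 minutes

C(t) = C₀ e^(−kt)  ⇒  t = ln(C₀/C) / k
t = ln(237/19.8) / 0.004950 = 2.482 / 0.004950 ≈ 501 minutes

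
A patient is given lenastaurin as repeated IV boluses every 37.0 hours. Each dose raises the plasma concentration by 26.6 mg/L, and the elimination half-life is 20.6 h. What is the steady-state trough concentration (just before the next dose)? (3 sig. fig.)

10.8 mg/L

k = ln 2 / 20.6 = 0.03365 h⁻¹
Fraction remaining after one interval: e^(−kτ) = e^(−0.03365 × 37.0) = 0.2879
R = 1 / (1 − 0.2879) = 1.404
Css,max = 26.6 × 1.404 = 37.36 mg/L
Css,min = Css,max × e^(−kτ) = 37.36 × 0.2879 ≈ 10.8 mg/L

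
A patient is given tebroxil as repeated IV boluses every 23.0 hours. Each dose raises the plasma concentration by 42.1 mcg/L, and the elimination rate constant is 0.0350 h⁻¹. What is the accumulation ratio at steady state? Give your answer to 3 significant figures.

1.81

Fraction remaining after one interval: e^(−kτ) = e^(−0.03500 × 23.0) = 0.4471
R = 1 / (1 − 0.4471) = 1 / 0.5529 ≈ 1.81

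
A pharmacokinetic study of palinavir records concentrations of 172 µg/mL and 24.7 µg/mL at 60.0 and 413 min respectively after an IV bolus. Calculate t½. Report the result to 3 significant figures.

k = ln(C₁/C₂) / (t₂ − t₁) = ln(172/24.7) / (413 − 60.0)
  = 1.941 / 353.0 = 0.005498 min⁻¹
t½ = ln 2 / k = ln 2 / 0.005498 ≈ 126 minutes

126 minutes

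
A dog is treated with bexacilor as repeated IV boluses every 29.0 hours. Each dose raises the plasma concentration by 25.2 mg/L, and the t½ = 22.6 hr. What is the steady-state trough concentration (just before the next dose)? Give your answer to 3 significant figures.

k = ln 2 / 22.6 = 0.03067 hr⁻¹
Fraction remaining after one interval: e^(−kτ) = e^(−0.03067 × 29.0) = 0.4109
R = 1 / (1 − 0.4109) = 1.697
Css,max = 25.2 × 1.697 = 42.78 mg/L
Css,min = Css,max × e^(−kτ) = 42.78 × 0.4109 ≈ 17.6 mg/L

17.6 mg/L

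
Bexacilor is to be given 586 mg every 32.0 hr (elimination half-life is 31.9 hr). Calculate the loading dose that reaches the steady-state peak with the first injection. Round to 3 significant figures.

1170 mg

k = ln 2 / 31.9 = 0.02173 hr⁻¹
Accumulation ratio R = 1 / (1 − e^(−kτ)) = 1 / (1 − e^(−0.02173×32.0)) = 1 / (1 − 0.4989) = 1.996
Loading dose = maintenance dose × R = 586 × 1.996 ≈ 1170 mg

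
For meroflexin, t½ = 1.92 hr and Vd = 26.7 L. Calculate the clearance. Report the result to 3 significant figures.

9.64 L/hr

k = ln 2 / t½ = ln 2 / 1.92 = 0.3610 hr⁻¹
CL = k · V = 0.3610 × 26.7 ≈ 9.64 L/hr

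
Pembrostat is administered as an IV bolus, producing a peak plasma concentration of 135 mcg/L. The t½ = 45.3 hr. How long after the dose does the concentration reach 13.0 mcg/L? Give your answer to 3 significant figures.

153 hours

k = ln 2 / 45.3 = 0.01530 hr⁻¹
C(t) = C₀ e^(−kt)  ⇒  t = ln(C₀/C) / k
t = ln(135/13.0) / 0.01530 = 2.340 / 0.01530 ≈ 153 hours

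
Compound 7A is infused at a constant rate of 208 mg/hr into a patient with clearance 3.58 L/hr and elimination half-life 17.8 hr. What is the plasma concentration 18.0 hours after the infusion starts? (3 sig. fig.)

29.3 mg/L

Css = rate / CL = 208 / 3.58 = 58.10 mg/L
k = ln 2 / 17.8 = 0.03894 hr⁻¹
C(t) = Css (1 − e^(−kt)) = 58.10 × (1 − e^(−0.7009)) = 58.10 × 0.5039 ≈ 29.3 mg/L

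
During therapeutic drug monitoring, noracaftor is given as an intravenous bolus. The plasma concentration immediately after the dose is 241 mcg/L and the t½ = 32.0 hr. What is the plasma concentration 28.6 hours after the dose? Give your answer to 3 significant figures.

130 mcg/L

k = ln 2 / 32.0 = 0.02166 hr⁻¹
28.6 hr is 0.8938 half-lives, so C = 241 × (1/2)^0.8938 = 241 × 0.5382 ≈ 130 mcg/L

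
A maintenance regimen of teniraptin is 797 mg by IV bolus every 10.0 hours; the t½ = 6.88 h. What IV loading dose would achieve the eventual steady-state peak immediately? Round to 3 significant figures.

k = ln 2 / 6.88 = 0.1007 h⁻¹
Accumulation ratio R = 1 / (1 − e^(−kτ)) = 1 / (1 − e^(−0.1007×10.0)) = 1 / (1 − 0.3651) = 1.575
Loading dose = maintenance dose × R = 797 × 1.575 ≈ 1260 mg

1260 mg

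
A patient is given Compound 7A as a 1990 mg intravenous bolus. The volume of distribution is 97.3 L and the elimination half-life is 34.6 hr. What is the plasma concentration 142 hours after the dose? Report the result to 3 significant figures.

1.19 µg/mL

C₀ = dose / V = 1990 / 97.3 = 20.45 µg/mL
k = ln 2 / 34.6 = 0.02003 hr⁻¹
C(t) = C₀ e^(−kt) = 20.45 × e^(−0.02003 × 142) = 20.45 × e^(−2.845) = 20.45 × 0.05815 ≈ 1.19 µg/mL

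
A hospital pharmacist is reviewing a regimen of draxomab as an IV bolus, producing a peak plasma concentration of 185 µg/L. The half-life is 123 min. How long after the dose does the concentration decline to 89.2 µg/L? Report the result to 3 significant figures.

129 minutes

k = ln 2 / 123 = 0.005635 min⁻¹
C(t) = C₀ e^(−kt)  ⇒  t = ln(C₀/C) / k
t = ln(185/89.2) / 0.005635 = 0.7295 / 0.005635 ≈ 129 minutes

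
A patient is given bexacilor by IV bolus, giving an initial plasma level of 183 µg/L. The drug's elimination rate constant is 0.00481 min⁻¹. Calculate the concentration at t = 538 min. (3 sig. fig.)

C(t) = C₀ e^(−kt) = 183 × e^(−0.004810 × 538) = 183 × e^(−2.588) = 183 × 0.07519 ≈ 13.8 µg/L

13.8 µg/L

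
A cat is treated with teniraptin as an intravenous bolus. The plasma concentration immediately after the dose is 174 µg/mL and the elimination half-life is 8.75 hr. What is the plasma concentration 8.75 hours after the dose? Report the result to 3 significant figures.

87.0 µg/mL

k = ln 2 / 8.75 = 0.07922 hr⁻¹
8.75 hr is 1.000 half-lives, so C = 174 × (1/2)^1.000 = 174 × 0.5000 ≈ 87.0 µg/mL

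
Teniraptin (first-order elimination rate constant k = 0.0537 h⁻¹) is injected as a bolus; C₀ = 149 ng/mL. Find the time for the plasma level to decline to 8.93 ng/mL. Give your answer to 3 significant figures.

52.4 hours

C(t) = C₀ e^(−kt)  ⇒  t = ln(C₀/C) / k
t = ln(149/8.93) / 0.05370 = 2.815 / 0.05370 ≈ 52.4 hours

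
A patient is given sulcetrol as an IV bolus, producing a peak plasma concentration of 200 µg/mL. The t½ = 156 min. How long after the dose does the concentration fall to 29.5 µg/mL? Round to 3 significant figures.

k = ln 2 / 156 = 0.004443 min⁻¹
C(t) = C₀ e^(−kt)  ⇒  t = ln(C₀/C) / k
t = ln(200/29.5) / 0.004443 = 1.914 / 0.004443 ≈ 431 minutes

431 minutes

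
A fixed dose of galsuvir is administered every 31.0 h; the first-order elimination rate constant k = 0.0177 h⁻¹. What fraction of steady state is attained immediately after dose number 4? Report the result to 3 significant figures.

f_n = 1 − e^(−nkτ) = 1 − e^(−4 × 0.01770 × 31.0) = 1 − e^(−2.195) = 1 − 0.1114 ≈ 0.889

0.889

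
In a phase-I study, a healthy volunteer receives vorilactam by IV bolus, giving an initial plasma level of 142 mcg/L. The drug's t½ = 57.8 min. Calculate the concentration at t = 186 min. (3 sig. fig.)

15.3 mcg/L

k = ln 2 / 57.8 = 0.01199 min⁻¹
186 min is 3.218 half-lives, so C = 142 × (1/2)^3.218 = 142 × 0.1075 ≈ 15.3 mcg/L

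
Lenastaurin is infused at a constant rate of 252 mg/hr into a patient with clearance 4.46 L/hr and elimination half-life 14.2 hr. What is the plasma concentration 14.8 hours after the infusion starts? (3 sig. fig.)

Css = rate / CL = 252 / 4.46 = 56.50 mg/L
k = ln 2 / 14.2 = 0.04881 hr⁻¹
C(t) = Css (1 − e^(−kt)) = 56.50 × (1 − e^(−0.7224)) = 56.50 × 0.5144 ≈ 29.1 mg/L

29.1 mg/L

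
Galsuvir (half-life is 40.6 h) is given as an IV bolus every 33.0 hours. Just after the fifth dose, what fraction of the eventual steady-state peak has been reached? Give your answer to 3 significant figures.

k = ln 2 / 40.6 = 0.01707 h⁻¹
f_n = 1 − e^(−nkτ) = 1 − e^(−5 × 0.01707 × 33.0) = 1 − e^(−2.817) = 1 − 0.05979 ≈ 0.940

0.940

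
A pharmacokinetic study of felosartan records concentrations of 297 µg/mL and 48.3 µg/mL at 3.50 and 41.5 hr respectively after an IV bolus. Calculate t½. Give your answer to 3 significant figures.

14.5 hours

k = ln(C₁/C₂) / (t₂ − t₁) = ln(297/48.3) / (41.5 − 3.50)
  = 1.816 / 38.00 = 0.04780 hr⁻¹
t½ = ln 2 / k = ln 2 / 0.04780 ≈ 14.5 hours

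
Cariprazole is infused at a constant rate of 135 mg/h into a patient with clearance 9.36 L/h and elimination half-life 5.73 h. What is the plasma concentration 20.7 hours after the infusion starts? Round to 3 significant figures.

Css = rate / CL = 135 / 9.36 = 14.42 µg/mL
k = ln 2 / 5.73 = 0.1210 h⁻¹
C(t) = Css (1 − e^(−kt)) = 14.42 × (1 − e^(−2.504)) = 14.42 × 0.9182 ≈ 13.2 µg/mL

13.2 µg/mL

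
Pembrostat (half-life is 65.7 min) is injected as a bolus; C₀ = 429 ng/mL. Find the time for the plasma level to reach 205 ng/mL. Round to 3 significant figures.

70.0 minutes

k = ln 2 / 65.7 = 0.01055 min⁻¹
C(t) = C₀ e^(−kt)  ⇒  t = ln(C₀/C) / k
t = ln(429/205) / 0.01055 = 0.7384 / 0.01055 ≈ 70.0 minutes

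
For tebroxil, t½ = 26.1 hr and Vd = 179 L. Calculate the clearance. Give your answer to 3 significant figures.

k = ln 2 / t½ = ln 2 / 26.1 = 0.02656 hr⁻¹
CL = k · V = 0.02656 × 179 ≈ 4.75 L/hr

4.75 L/hr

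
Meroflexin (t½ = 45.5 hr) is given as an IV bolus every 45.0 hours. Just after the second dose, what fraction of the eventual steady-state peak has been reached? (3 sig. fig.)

k = ln 2 / 45.5 = 0.01523 hr⁻¹
f_n = 1 − e^(−nkτ) = 1 − e^(−2 × 0.01523 × 45.0) = 1 − e^(−1.371) = 1 − 0.2538 ≈ 0.746

0.746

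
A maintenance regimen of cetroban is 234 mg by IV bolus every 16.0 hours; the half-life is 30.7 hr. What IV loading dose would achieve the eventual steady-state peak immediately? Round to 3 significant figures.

772 mg

k = ln 2 / 30.7 = 0.02258 hr⁻¹
Accumulation ratio R = 1 / (1 − e^(−kτ)) = 1 / (1 − e^(−0.02258×16.0)) = 1 / (1 − 0.6968) = 3.298
Loading dose = maintenance dose × R = 234 × 3.298 ≈ 772 mg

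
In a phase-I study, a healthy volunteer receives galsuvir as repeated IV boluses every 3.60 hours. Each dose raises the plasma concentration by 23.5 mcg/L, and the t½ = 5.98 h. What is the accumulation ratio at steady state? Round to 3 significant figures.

2.93

k = ln 2 / 5.98 = 0.1159 h⁻¹
Fraction remaining after one interval: e^(−kτ) = e^(−0.1159 × 3.60) = 0.6588
R = 1 / (1 − 0.6588) = 1 / 0.3412 ≈ 2.93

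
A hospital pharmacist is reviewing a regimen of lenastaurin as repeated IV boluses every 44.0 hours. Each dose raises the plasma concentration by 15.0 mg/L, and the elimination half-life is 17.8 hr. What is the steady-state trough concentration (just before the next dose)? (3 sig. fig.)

3.30 mg/L

k = ln 2 / 17.8 = 0.03894 hr⁻¹
Fraction remaining after one interval: e^(−kτ) = e^(−0.03894 × 44.0) = 0.1803
R = 1 / (1 − 0.1803) = 1.220
Css,max = 15.0 × 1.220 = 18.30 mg/L
Css,min = Css,max × e^(−kτ) = 18.30 × 0.1803 ≈ 3.30 mg/L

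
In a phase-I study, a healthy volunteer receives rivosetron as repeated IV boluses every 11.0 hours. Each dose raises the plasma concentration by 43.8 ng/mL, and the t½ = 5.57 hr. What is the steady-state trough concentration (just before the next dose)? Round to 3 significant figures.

14.9 ng/mL

k = ln 2 / 5.57 = 0.1244 hr⁻¹
Fraction remaining after one interval: e^(−kτ) = e^(−0.1244 × 11.0) = 0.2544
R = 1 / (1 − 0.2544) = 1.341
Css,max = 43.8 × 1.341 = 58.74 ng/mL
Css,min = Css,max × e^(−kτ) = 58.74 × 0.2544 ≈ 14.9 ng/mL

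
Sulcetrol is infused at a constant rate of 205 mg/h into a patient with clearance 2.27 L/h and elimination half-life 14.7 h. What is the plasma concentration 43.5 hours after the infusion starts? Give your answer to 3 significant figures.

78.7 µg/mL

Css = rate / CL = 205 / 2.27 = 90.31 µg/mL
k = ln 2 / 14.7 = 0.04715 h⁻¹
C(t) = Css (1 − e^(−kt)) = 90.31 × (1 − e^(−2.051)) = 90.31 × 0.8714 ≈ 78.7 µg/mL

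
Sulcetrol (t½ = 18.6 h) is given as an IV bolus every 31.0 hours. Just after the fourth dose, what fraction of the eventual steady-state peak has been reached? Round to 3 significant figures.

0.990

k = ln 2 / 18.6 = 0.03727 h⁻¹
f_n = 1 − e^(−nkτ) = 1 − e^(−4 × 0.03727 × 31.0) = 1 − e^(−4.621) = 1 − 0.009843 ≈ 0.990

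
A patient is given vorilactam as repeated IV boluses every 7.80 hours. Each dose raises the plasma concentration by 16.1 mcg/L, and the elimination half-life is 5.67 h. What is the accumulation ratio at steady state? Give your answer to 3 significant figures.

k = ln 2 / 5.67 = 0.1222 h⁻¹
Fraction remaining after one interval: e^(−kτ) = e^(−0.1222 × 7.80) = 0.3854
R = 1 / (1 − 0.3854) = 1 / 0.6146 ≈ 1.63

1.63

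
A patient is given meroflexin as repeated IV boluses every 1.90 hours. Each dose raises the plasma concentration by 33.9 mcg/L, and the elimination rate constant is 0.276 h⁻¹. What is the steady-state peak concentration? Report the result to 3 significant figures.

83.1 mcg/L

Fraction remaining after one interval: e^(−kτ) = e^(−0.2760 × 1.90) = 0.5919
R = 1 / (1 − 0.5919) = 2.450
Css,max = 33.9 × 2.450 ≈ 83.1 mcg/L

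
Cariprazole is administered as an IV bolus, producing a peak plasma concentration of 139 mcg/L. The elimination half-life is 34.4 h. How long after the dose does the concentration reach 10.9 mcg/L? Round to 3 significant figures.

126 hours

k = ln 2 / 34.4 = 0.02015 h⁻¹
C(t) = C₀ e^(−kt)  ⇒  t = ln(C₀/C) / k
t = ln(139/10.9) / 0.02015 = 2.546 / 0.02015 ≈ 126 hours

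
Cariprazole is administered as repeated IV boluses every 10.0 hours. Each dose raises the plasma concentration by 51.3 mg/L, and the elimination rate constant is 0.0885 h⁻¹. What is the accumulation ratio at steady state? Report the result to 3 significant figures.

Fraction remaining after one interval: e^(−kτ) = e^(−0.08850 × 10.0) = 0.4127
R = 1 / (1 − 0.4127) = 1 / 0.5873 ≈ 1.70

1.70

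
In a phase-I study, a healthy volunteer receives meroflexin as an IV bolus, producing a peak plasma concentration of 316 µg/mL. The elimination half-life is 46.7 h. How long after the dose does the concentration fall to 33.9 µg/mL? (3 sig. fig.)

150 hours

k = ln 2 / 46.7 = 0.01484 h⁻¹
C(t) = C₀ e^(−kt)  ⇒  t = ln(C₀/C) / k
t = ln(316/33.9) / 0.01484 = 2.232 / 0.01484 ≈ 150 hours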